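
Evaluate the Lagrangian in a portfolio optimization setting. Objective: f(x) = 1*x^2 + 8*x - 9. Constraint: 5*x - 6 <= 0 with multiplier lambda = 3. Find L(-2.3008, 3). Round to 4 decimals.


Step 1: Evaluate f(x).
f(-2.3008) = 1*(-2.3008)^2 + 8*(-2.3008) - 9 = -22.1127
Step 2: Evaluate g(x).
g(-2.3008) = 5*-2.3008 - 6 = -17.504
Step 3: Compute Lagrangian.
L = -22.1127 + 3*-17.504 = -74.6247


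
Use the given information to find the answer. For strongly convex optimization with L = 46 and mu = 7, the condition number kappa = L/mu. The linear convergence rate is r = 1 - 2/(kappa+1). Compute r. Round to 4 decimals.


Step 1: Compute the condition number.
kappa = L/mu = 46/7 = 6.5714
Step 2: Compute the convergence rate.
r = 1 - 2/(kappa + 1) = 1 - 2*mu/(L + mu) = (L - mu)/(L + mu) = 39/53 = 0.7358


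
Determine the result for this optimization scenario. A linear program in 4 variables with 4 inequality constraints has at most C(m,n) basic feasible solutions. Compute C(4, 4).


Each vertex corresponds to some choice of n active constraints out of m, so the number of vertices is at most C(m, n) = m! / (n!(m-n)!).
m = 4, n = 4
Numerator: 4 * 3 * 2 * 1
Denominator: 4! = 24
C(4, 4) = 1


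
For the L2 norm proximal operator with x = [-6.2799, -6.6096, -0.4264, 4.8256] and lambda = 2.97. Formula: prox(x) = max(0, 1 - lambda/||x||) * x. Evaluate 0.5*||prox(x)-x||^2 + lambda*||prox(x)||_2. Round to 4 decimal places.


Step 1: Compute ||x||.
||x|| = 10.3243
Step 2: Compute scaling factor.
scale = max(0, 1 - 2.97/10.3243) = 0.7123
Step 3: prox(x) = [-4.4734, -4.7082, -0.3037, 3.4374]
||prox(x)|| = 7.3543
Step 4: Proximal objective.
0.5*||prox-x||^2 = 4.4105
lambda*||prox|| = 21.8423
Total = 26.2529


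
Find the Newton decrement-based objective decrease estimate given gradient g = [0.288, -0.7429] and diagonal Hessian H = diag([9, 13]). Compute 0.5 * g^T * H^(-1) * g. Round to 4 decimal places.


Step 1: H is diagonal, so H^(-1) * g = [0.032, -0.0571].
Step 2: g^T H^(-1) g = sum_i g_i^2 / H_ii
  = (0.288)^2/9 + (-0.7429)^2/13
  = 0.0092 + 0.0425 = 0.0517
Step 3: Objective decrease = 0.5 * g^T H^(-1) g = 0.0258


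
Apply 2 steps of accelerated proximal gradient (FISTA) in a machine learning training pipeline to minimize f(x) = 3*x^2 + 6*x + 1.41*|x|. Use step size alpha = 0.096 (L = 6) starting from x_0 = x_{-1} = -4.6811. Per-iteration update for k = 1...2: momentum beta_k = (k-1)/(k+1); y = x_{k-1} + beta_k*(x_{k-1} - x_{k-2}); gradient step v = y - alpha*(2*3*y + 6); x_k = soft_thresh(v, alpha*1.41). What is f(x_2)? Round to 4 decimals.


FISTA on f(x) = 3*x^2 + 6*x + 1.41*|x|
L = 6, alpha = 0.096
Iteration 1: beta = 0.0, y = -4.6811 + 0.0*(-4.6811 + 4.6811) = -4.6811
  grad(y) = -22.0866, v = y - alpha*grad = -2.5608
  prox(v) = soft_thresh(-2.5608, 0.1354) = -2.4254
Iteration 2: beta = 0.3333, y = -2.4254 + 0.3333*(-2.4254 + 4.6811) = -1.6735
  grad(y) = -4.0412, v = y - alpha*grad = -1.2856
  prox(v) = soft_thresh(-1.2856, 0.1354) = -1.1502
f(x_2) = 3*(-1.1502)^2 + 6*(-1.1502) + 1.41*|-1.1502| = -1.3105


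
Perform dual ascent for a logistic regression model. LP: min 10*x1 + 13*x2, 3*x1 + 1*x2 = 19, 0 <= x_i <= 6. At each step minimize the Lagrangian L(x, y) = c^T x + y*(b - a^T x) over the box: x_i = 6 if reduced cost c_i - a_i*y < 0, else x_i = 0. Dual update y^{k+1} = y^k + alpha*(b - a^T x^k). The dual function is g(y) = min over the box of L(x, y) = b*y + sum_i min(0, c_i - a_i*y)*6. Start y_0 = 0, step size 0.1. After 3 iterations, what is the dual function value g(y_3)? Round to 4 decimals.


Dual ascent for LP: min 10*x1 + 13*x2, 3*x1 + 1*x2 = 19, 0 <= x_i <= 6
Step 1: y^k = 0.0, reduced costs: (10.0, 13.0)
  x^k = (0.0, 0.0), subgradient = b - a^T x = 19.0
  y^{k+1} = 0.0 + 0.1*19.0 = 1.9
Step 2: y^k = 1.9, reduced costs: (4.3, 11.1)
  x^k = (0.0, 0.0), subgradient = b - a^T x = 19.0
  y^{k+1} = 1.9 + 0.1*19.0 = 3.8
Step 3: y^k = 3.8, reduced costs: (-1.4, 9.2)
  x^k = (6.0, 0.0), subgradient = b - a^T x = 1.0
  y^{k+1} = 3.8 + 0.1*1.0 = 3.9
Dual objective at y_3 = 3.9: reduced costs (-1.7, 9.1), box minimizer x = (6.0, 0.0)
g(y_3) = b*y + (c1 - a1*y)*x1 + (c2 - a2*y)*x2 = 19*3.9 + (-1.7)*6.0 + 9.1*0.0 = 74.1 - 10.2 + 0.0 = 63.9


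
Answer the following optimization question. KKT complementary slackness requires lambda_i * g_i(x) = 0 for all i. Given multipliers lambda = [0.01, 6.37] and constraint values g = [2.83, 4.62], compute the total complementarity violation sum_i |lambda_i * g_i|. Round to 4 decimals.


KKT complementary slackness check:
lambda_1 * g_1 = 0.01 * 2.83 = 0.0283
lambda_2 * g_2 = 6.37 * 4.62 = 29.4294
Total violation = 0.0283 + 29.4294 = 29.4577


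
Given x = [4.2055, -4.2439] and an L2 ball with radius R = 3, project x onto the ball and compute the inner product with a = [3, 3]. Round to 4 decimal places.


Step 1: Compute ||x|| (intermediates to 6 decimals).
||x|| = sqrt(4.2055^2 + (-4.2439)^2) = 5.97469
Step 2: Project.
Since ||x|| > R, scale = R/||x|| = 3/5.97469 = 0.502118, proj(x) = scale * x
proj(x) = [2.111657, -2.130939]
Step 3: Dot product.
a^T * proj(x) = 3*2.111657 + 3*(-2.130939) = -0.0578


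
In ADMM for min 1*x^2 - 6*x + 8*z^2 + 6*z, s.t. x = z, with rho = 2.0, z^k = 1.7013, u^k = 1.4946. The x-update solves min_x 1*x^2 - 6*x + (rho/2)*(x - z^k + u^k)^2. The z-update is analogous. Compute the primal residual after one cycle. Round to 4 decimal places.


ADMM iteration with rho = 2.0, z^k = 1.7013, u^k = 1.4946
Step 1: x-update.
Minimize 1*x^2 - 6*x + (2.0/2)*(x - 1.7013 + 1.4946)^2
FOC: (2*1 + 2.0)*x = 6 + 2.0*(1.7013 - 1.4946)
x^{k+1} = 1.6034
Step 2: z-update.
Minimize 8*z^2 + 6*z + (2.0/2)*(1.6034 - z + 1.4946)^2
FOC: (2*8 + 2.0)*z = -6 + 2.0*(1.6034 + 1.4946)
z^{k+1} = 0.0109
Step 3: u-update.
u^{k+1} = 1.4946 + 1.6034 - 0.0109 = 3.0871
Step 4: Primal residual = |1.6034 - 0.0109| = 1.5925


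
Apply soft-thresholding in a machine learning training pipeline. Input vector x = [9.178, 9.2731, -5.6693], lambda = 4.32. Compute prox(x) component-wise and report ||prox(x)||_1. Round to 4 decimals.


Soft-thresholding with lambda = 4.32:
prox(9.178) = sign(9.178)*max(|9.178| - 4.32, 0) = 4.858
prox(9.2731) = sign(9.2731)*max(|9.2731| - 4.32, 0) = 4.9531
prox(-5.6693) = sign(-5.6693)*max(|-5.6693| - 4.32, 0) = -1.3493
prox(x) = [4.858, 4.9531, -1.3493]
||prox(x)||_1 = 4.858 + 4.9531 + 1.3493 = 11.1604


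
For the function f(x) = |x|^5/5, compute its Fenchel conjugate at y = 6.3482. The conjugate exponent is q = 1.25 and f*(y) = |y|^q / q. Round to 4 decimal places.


The conjugate exponent q satisfies 1/p + 1/q = 1.
p = 5, so q = 5/(5 - 1) = 1.25
|y|^q = 6.3482^1.25 = 10.0766
f*(6.3482) = 10.0766 / 1.25 = 8.0613


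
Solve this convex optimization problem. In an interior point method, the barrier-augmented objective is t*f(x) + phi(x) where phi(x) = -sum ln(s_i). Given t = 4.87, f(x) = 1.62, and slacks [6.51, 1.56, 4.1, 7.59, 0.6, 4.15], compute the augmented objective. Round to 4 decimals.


Step 1: Compute log-barrier.
ln values: [1.8733, 0.4447, 1.411, 2.0268, -0.5108, 1.4231]
phi = -(1.8733 + 0.4447 + 1.411 + 2.0268 - 0.5108 + 1.4231) = -6.6681
Step 2: Compute augmented objective.
t*f(x) = 4.87*1.62 = 7.8894
Total = 7.8894 - 6.6681 = 1.2213


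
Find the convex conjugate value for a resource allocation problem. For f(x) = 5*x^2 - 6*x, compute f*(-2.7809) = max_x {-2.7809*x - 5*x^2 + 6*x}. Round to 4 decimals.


f*(y) = sup_x {y*x - a*x^2 - b*x} = sup_x {(y-b)*x - a*x^2}
FOC: (y - b) - 2a*x = 0 => x* = (y - b)/(2a)
x* = (-2.7809 + 6)/(2*5) = 0.3219
f*(-2.7809) = (y-b)^2/(4a) = (-2.7809 + 6)^2/(4*5)
= 10.3626/20 = 0.5181


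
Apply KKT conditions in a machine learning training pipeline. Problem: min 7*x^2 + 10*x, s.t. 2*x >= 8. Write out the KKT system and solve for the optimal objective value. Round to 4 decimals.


Step 1: Try lambda = 0 (constraint inactive).
x_unc = -10/(2*7) = -0.7143
Check: 2*-0.7143 = -1.4286 < 8 -- violated!
Step 2: Constraint must be active: 2*x = 8
x* = 8/2 = 4.0
lambda = (2*7*4.0 + 10)/2 = 33.0
Step 3: Compute optimal value.
f(x*) = 7*4.0^2 + 10*4.0 = 152.0


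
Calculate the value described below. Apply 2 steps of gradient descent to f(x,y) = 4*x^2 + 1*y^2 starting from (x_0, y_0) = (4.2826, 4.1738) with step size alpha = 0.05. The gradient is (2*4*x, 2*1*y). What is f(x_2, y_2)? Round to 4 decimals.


Gradient descent on f(x,y) = 4*x^2 + 1*y^2.
Starting point: (4.2826, 4.1738), alpha = 0.05
Step 1: grad_x = 2*4*4.2826 = 34.2608, grad_y = 2*1*4.1738 = 8.3476
  x_1 = 4.2826 - 0.05*34.2608 = 2.5696
  y_1 = 4.1738 - 0.05*8.3476 = 3.7564
Step 2: grad_x = 2*4*2.5696 = 20.5565, grad_y = 2*1*3.7564 = 7.5128
  x_2 = 2.5696 - 0.05*20.5565 = 1.5417
  y_2 = 3.7564 - 0.05*7.5128 = 3.3808
f(1.5417, 3.3808) = 4*1.5417^2 + 1*3.3808^2 = 20.9375


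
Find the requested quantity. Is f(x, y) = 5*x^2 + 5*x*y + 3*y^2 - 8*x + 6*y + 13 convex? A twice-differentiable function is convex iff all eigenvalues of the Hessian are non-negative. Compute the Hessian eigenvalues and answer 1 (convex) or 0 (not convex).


The Hessian of f(x,y) = 5*x^2 + 5*x*y + 3*y^2 - 8*x + 6*y + 13 is:
H = [[10, 5], [5, 6]]
Trace = 10 + 6 = 16
Determinant = 10*6 - (5)^2 = 35
Discriminant = (16)^2 - 4*35 = 116.0
Eigenvalues: lambda_1 = 2.6148, lambda_2 = 13.3852
The function is convex.

1


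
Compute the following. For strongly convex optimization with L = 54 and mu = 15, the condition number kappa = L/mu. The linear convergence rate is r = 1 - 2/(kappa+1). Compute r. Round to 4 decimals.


Step 1: Compute the condition number.
kappa = L/mu = 54/15 = 3.6
Step 2: Compute the convergence rate.
r = 1 - 2/(kappa + 1) = 1 - 2*mu/(L + mu) = (L - mu)/(L + mu) = 39/69 = 0.5652


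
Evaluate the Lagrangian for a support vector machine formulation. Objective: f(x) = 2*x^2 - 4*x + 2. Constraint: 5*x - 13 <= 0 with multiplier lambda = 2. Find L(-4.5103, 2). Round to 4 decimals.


Step 1: Evaluate f(x).
f(-4.5103) = 2*(-4.5103)^2 - 4*(-4.5103) + 2 = 60.7268
Step 2: Evaluate g(x).
g(-4.5103) = 5*-4.5103 - 13 = -35.5515
Step 3: Compute Lagrangian.
L = 60.7268 + 2*-35.5515 = -10.3762


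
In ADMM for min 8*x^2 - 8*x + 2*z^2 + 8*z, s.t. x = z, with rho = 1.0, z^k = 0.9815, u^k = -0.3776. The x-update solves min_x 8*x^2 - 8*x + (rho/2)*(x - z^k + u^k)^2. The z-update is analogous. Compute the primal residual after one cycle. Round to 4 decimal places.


ADMM iteration with rho = 1.0, z^k = 0.9815, u^k = -0.3776
Step 1: x-update.
Minimize 8*x^2 - 8*x + (1.0/2)*(x - 0.9815 - 0.3776)^2
FOC: (2*8 + 1.0)*x = 8 + 1.0*(0.9815 + 0.3776)
x^{k+1} = 0.5505
Step 2: z-update.
Minimize 2*z^2 + 8*z + (1.0/2)*(0.5505 - z - 0.3776)^2
FOC: (2*2 + 1.0)*z = -8 + 1.0*(0.5505 - 0.3776)
z^{k+1} = -1.5654
Step 3: u-update.
u^{k+1} = -0.3776 + 0.5505 + 1.5654 = 1.7383
Step 4: Primal residual = |0.5505 + 1.5654| = 2.1159


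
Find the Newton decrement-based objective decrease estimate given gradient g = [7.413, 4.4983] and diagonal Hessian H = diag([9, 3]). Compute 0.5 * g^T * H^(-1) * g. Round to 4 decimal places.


Step 1: H is diagonal, so H^(-1) * g = [0.8237, 1.4994].
Step 2: g^T H^(-1) g = sum_i g_i^2 / H_ii
  = (7.413)^2/9 + (4.4983)^2/3
  = 6.1058 + 6.7449 = 12.8507
Step 3: Objective decrease = 0.5 * g^T H^(-1) g = 6.4254


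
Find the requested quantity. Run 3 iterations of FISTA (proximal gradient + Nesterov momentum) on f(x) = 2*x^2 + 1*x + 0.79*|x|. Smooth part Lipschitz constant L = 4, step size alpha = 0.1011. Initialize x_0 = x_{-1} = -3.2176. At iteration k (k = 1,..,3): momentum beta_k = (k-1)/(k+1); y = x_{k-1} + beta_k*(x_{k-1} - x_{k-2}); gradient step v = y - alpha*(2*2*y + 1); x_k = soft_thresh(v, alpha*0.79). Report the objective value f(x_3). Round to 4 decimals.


FISTA on f(x) = 2*x^2 + 1*x + 0.79*|x|
L = 4, alpha = 0.1011
Iteration 1: beta = 0.0, y = -3.2176 + 0.0*(-3.2176 + 3.2176) = -3.2176
  grad(y) = -11.8704, v = y - alpha*grad = -2.0175
  prox(v) = soft_thresh(-2.0175, 0.0799) = -1.9376
Iteration 2: beta = 0.3333, y = -1.9376 + 0.3333*(-1.9376 + 3.2176) = -1.511
  grad(y) = -5.0439, v = y - alpha*grad = -1.001
  prox(v) = soft_thresh(-1.001, 0.0799) = -0.9212
Iteration 3: beta = 0.5, y = -0.9212 + 0.5*(-0.9212 + 1.9376) = -0.4129
  grad(y) = -0.6518, v = y - alpha*grad = -0.347
  prox(v) = soft_thresh(-0.347, 0.0799) = -0.2672
f(x_3) = 2*(-0.2672)^2 + 1*(-0.2672) + 0.79*|-0.2672| = 0.0867


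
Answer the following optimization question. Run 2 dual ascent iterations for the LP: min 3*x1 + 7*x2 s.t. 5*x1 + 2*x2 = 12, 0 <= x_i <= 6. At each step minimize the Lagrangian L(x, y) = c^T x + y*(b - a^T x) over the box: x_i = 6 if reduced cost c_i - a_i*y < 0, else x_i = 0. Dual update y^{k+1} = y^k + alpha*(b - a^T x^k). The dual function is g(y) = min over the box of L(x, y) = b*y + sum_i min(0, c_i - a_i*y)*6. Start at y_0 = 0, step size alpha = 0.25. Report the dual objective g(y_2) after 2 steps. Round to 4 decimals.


Dual ascent for LP: min 3*x1 + 7*x2, 5*x1 + 2*x2 = 12, 0 <= x_i <= 6
Step 1: y^k = 0.0, reduced costs: (3.0, 7.0)
  x^k = (0.0, 0.0), subgradient = b - a^T x = 12.0
  y^{k+1} = 0.0 + 0.25*12.0 = 3.0
Step 2: y^k = 3.0, reduced costs: (-12.0, 1.0)
  x^k = (6.0, 0.0), subgradient = b - a^T x = -18.0
  y^{k+1} = 3.0 + 0.25*-18.0 = -1.5
Dual objective at y_2 = -1.5: reduced costs (10.5, 10.0), box minimizer x = (0.0, 0.0)
g(y_2) = b*y + (c1 - a1*y)*x1 + (c2 - a2*y)*x2 = 12*(-1.5) + 10.5*0.0 + 10.0*0.0 = -18.0 + 0.0 + 0.0 = -18.0


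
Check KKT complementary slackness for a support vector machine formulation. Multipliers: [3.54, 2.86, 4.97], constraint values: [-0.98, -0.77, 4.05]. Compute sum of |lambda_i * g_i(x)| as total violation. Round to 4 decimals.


KKT complementary slackness check:
lambda_1 * g_1 = 3.54 * -0.98 = -3.4692
lambda_2 * g_2 = 2.86 * -0.77 = -2.2022
lambda_3 * g_3 = 4.97 * 4.05 = 20.1285
Total violation = 3.4692 + 2.2022 + 20.1285 = 25.7999


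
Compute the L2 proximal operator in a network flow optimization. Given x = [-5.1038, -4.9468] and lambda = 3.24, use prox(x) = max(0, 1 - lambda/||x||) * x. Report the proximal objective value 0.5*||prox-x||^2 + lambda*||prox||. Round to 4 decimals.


Step 1: Compute ||x||.
||x|| = 7.1077
Step 2: Compute scaling factor.
scale = max(0, 1 - 3.24/7.1077) = 0.5442
Step 3: prox(x) = [-2.7773, -2.6918]
||prox(x)|| = 3.8677
Step 4: Proximal objective.
0.5*||prox-x||^2 = 5.2488
lambda*||prox|| = 12.5313
Total = 17.7802


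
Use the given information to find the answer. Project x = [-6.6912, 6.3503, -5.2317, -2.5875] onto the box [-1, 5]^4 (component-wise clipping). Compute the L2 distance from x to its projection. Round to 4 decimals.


Project each component onto [-1, 5].
clip(-6.6912) = -1.0, clip(6.3503) = 5.0, clip(-5.2317) = -1.0, clip(-2.5875) = -1.0
Projection = [-1.0, 5.0, -1.0, -1.0]
Squared diffs: [32.3898, 1.8233, 17.9073, 2.5202]
Distance = sqrt(54.6406) = 7.3919


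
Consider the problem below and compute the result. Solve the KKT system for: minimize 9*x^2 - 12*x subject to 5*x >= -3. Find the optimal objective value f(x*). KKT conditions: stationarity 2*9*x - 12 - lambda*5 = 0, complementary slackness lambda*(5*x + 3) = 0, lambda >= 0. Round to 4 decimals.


Step 1: Try lambda = 0 (constraint inactive).
Stationarity: 2*9*x - 12 = 0
x* = 12/(2*9) = 2/3 = 0.6667 (rounded; the exact value 2/3 is used below)
Check constraint: 5*0.6667 = 3.3335 >= -3 -- satisfied.
Step 2: Compute optimal value.
f(x*) = 9*(2/3)^2 - 12*(2/3) = -4.0


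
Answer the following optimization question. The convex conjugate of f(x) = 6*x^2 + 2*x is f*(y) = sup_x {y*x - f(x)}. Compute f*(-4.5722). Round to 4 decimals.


f*(y) = sup_x {y*x - a*x^2 - b*x} = sup_x {(y-b)*x - a*x^2}
FOC: (y - b) - 2a*x = 0 => x* = (y - b)/(2a)
x* = (-4.5722 - 2)/(2*6) = -0.5477
f*(-4.5722) = (y-b)^2/(4a) = (-4.5722 - 2)^2/(4*6)
= 43.1938/24 = 1.7997


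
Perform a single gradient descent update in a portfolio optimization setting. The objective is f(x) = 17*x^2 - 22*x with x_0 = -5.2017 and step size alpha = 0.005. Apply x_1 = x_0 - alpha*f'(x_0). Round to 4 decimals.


We compute the gradient at x_0 and apply the update.
f'(x) = 34*x - 22
f'(-5.2017) = 34*-5.2017 - 22 = -198.8578
x_1 = -5.2017 - 0.005*-198.8578 = -4.2074


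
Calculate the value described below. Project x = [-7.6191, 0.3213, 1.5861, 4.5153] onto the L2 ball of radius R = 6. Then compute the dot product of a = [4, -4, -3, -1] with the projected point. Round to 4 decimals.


Step 1: Compute ||x|| (intermediates to 6 decimals).
||x|| = sqrt((-7.6191)^2 + 0.3213^2 + 1.5861^2 + 4.5153^2) = 9.003198
Step 2: Project.
Since ||x|| > R, scale = R/||x|| = 6/9.003198 = 0.66643, proj(x) = scale * x
proj(x) = [-5.077597, 0.214124, 1.057025, 3.009131]
Step 3: Dot product.
a^T * proj(x) = 4*(-5.077597) - 4*0.214124 - 3*1.057025 - 1*3.009131 = -27.3471


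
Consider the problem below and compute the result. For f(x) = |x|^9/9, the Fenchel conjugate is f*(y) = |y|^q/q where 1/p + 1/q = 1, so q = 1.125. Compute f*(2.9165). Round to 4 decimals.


The conjugate exponent q satisfies 1/p + 1/q = 1.
p = 9, so q = 9/(9 - 1) = 1.125
|y|^q = 2.9165^1.125 = 3.334
f*(2.9165) = 3.334 / 1.125 = 2.9636


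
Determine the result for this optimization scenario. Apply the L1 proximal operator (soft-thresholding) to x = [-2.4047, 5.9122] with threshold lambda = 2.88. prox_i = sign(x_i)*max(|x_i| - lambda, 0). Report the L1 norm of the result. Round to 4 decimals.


Soft-thresholding with lambda = 2.88:
prox(-2.4047) = sign(-2.4047)*max(|-2.4047| - 2.88, 0) = 0.0
prox(5.9122) = sign(5.9122)*max(|5.9122| - 2.88, 0) = 3.0322
prox(x) = [0.0, 3.0322]
||prox(x)||_1 = 0.0 + 3.0322 = 3.0322


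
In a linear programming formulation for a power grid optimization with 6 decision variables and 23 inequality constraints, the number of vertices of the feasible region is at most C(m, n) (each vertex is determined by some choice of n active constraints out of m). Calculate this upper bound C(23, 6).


Each vertex corresponds to some choice of n active constraints out of m, so the number of vertices is at most C(m, n) = m! / (n!(m-n)!).
m = 23, n = 6
Numerator: 23 * 22 * 21 * 20 * 19 * 18
Denominator: 6! = 720
C(23, 6) = 100947


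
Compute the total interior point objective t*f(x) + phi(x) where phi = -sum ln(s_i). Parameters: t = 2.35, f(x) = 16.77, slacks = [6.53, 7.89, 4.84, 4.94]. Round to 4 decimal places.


Step 1: Compute log-barrier.
ln values: [1.8764, 2.0656, 1.5769, 1.5974]
phi = -(1.8764 + 2.0656 + 1.5769 + 1.5974) = -7.1163
Step 2: Compute augmented objective.
t*f(x) = 2.35*16.77 = 39.4095
Total = 39.4095 - 7.1163 = 32.2932


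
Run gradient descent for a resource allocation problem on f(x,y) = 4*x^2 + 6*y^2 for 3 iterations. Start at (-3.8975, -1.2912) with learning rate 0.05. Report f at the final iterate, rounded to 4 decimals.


Gradient descent on f(x,y) = 4*x^2 + 6*y^2.
Starting point: (-3.8975, -1.2912), alpha = 0.05
Step 1: grad_x = 2*4*-3.8975 = -31.18, grad_y = 2*6*-1.2912 = -15.4944
  x_1 = -3.8975 - 0.05*-31.18 = -2.3385
  y_1 = -1.2912 - 0.05*-15.4944 = -0.5165
Step 2: grad_x = 2*4*-2.3385 = -18.708, grad_y = 2*6*-0.5165 = -6.1978
  x_2 = -2.3385 - 0.05*-18.708 = -1.4031
  y_2 = -0.5165 - 0.05*-6.1978 = -0.2066
Step 3: grad_x = 2*4*-1.4031 = -11.2248, grad_y = 2*6*-0.2066 = -2.4791
  x_3 = -1.4031 - 0.05*-11.2248 = -0.8419
  y_3 = -0.2066 - 0.05*-2.4791 = -0.0826
f(-0.8419, -0.0826) = 4*(-0.8419)^2 + 6*(-0.0826)^2 = 2.8759


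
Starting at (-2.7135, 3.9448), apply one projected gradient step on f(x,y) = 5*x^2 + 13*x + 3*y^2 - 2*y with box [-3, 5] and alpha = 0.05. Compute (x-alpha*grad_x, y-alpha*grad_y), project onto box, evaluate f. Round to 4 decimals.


Step 1: Compute gradient at (-2.7135, 3.9448).
grad_x = 2*5*-2.7135 + 13 = -14.135
grad_y = 2*3*3.9448 - 2 = 21.6688
Step 2: Gradient step.
x_raw = -2.7135 - 0.05*-14.135 = -2.0068
y_raw = 3.9448 - 0.05*21.6688 = 2.8614
Step 3: Project onto [-3, 5].
x_proj = clip(-2.0068) = -2.0068
y_proj = clip(2.8614) = 2.8614
Step 4: Evaluate f.
f(-2.0068, 2.8614) = 12.8869


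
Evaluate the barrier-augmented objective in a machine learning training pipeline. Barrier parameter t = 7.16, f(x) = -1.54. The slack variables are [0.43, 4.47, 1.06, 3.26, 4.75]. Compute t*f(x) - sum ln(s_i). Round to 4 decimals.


Step 1: Compute log-barrier.
ln values: [-0.844, 1.4974, 0.0583, 1.1817, 1.5581]
phi = -(-0.844 + 1.4974 + 0.0583 + 1.1817 + 1.5581) = -3.4516
Step 2: Compute augmented objective.
t*f(x) = 7.16*-1.54 = -11.0264
Total = -11.0264 - 3.4516 = -14.478


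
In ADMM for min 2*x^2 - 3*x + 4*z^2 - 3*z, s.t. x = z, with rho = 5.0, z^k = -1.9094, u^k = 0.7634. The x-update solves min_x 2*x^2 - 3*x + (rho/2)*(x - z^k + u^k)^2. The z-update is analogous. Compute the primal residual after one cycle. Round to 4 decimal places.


ADMM iteration with rho = 5.0, z^k = -1.9094, u^k = 0.7634
Step 1: x-update.
Minimize 2*x^2 - 3*x + (5.0/2)*(x + 1.9094 + 0.7634)^2
FOC: (2*2 + 5.0)*x = 3 + 5.0*(-1.9094 - 0.7634)
x^{k+1} = -1.1516
Step 2: z-update.
Minimize 4*z^2 - 3*z + (5.0/2)*(-1.1516 - z + 0.7634)^2
FOC: (2*4 + 5.0)*z = 3 + 5.0*(-1.1516 + 0.7634)
z^{k+1} = 0.0815
Step 3: u-update.
u^{k+1} = 0.7634 - 1.1516 - 0.0815 = -0.4696
Step 4: Primal residual = |-1.1516 - 0.0815| = 1.233


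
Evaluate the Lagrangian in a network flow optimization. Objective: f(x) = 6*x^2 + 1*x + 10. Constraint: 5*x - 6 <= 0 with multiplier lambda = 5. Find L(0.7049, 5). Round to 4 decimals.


Step 1: Evaluate f(x).
f(0.7049) = 6*0.7049^2 + 1*0.7049 + 10 = 13.6862
Step 2: Evaluate g(x).
g(0.7049) = 5*0.7049 - 6 = -2.4755
Step 3: Compute Lagrangian.
L = 13.6862 + 5*-2.4755 = 1.3087


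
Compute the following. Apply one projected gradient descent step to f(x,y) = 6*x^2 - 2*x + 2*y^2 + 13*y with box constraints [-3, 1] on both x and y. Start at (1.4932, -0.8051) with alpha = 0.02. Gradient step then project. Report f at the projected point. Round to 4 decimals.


Step 1: Compute gradient at (1.4932, -0.8051).
grad_x = 2*6*1.4932 - 2 = 15.9184
grad_y = 2*2*-0.8051 + 13 = 9.7796
Step 2: Gradient step.
x_raw = 1.4932 - 0.02*15.9184 = 1.1748
y_raw = -0.8051 - 0.02*9.7796 = -1.0007
Step 3: Project onto [-3, 1].
x_proj = clip(1.1748) = 1.0
y_proj = clip(-1.0007) = -1.0007
Step 4: Evaluate f.
f(1.0, -1.0007) = -7.0062


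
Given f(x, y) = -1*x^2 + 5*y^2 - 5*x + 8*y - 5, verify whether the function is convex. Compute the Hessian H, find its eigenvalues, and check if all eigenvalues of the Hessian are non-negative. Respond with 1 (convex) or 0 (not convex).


The Hessian of f(x,y) = -1*x^2 + 5*y^2 - 5*x + 8*y - 5 is:
H = [[-2, 0], [0, 10]]
Trace = -2 + 10 = 8
Determinant = -2*10 - (0)^2 = -20
Discriminant = (8)^2 - 4*-20 = 144.0
Eigenvalues: lambda_1 = -2.0, lambda_2 = 10.0
The function is not convex.

0


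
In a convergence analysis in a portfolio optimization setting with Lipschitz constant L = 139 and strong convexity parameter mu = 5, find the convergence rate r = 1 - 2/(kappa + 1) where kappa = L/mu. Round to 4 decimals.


Step 1: Compute the condition number.
kappa = L/mu = 139/5 = 27.8
Step 2: Compute the convergence rate.
r = 1 - 2/(kappa + 1) = 1 - 2*mu/(L + mu) = (L - mu)/(L + mu) = 134/144 = 0.9306


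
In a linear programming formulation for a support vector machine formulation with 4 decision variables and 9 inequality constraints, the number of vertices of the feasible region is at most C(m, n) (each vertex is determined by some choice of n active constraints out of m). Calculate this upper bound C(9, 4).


Each vertex corresponds to some choice of n active constraints out of m, so the number of vertices is at most C(m, n) = m! / (n!(m-n)!).
m = 9, n = 4
Numerator: 9 * 8 * 7 * 6
Denominator: 4! = 24
C(9, 4) = 126


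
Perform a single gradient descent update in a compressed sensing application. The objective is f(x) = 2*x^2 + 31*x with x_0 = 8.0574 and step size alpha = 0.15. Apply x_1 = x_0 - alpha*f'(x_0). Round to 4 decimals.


We compute the gradient at x_0 and apply the update.
f'(x) = 4*x + 31
f'(8.0574) = 4*8.0574 + 31 = 63.2296
x_1 = 8.0574 - 0.15*63.2296 = -1.427


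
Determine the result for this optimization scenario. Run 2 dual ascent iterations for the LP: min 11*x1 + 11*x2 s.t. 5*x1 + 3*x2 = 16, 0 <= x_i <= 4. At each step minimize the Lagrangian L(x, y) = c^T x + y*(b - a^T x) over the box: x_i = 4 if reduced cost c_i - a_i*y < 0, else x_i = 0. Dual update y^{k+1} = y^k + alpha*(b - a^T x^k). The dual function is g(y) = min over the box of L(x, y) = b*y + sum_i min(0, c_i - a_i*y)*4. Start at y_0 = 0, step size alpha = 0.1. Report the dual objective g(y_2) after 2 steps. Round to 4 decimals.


Dual ascent for LP: min 11*x1 + 11*x2, 5*x1 + 3*x2 = 16, 0 <= x_i <= 4
Step 1: y^k = 0.0, reduced costs: (11.0, 11.0)
  x^k = (0.0, 0.0), subgradient = b - a^T x = 16.0
  y^{k+1} = 0.0 + 0.1*16.0 = 1.6
Step 2: y^k = 1.6, reduced costs: (3.0, 6.2)
  x^k = (0.0, 0.0), subgradient = b - a^T x = 16.0
  y^{k+1} = 1.6 + 0.1*16.0 = 3.2
Dual objective at y_2 = 3.2: reduced costs (-5.0, 1.4), box minimizer x = (4.0, 0.0)
g(y_2) = b*y + (c1 - a1*y)*x1 + (c2 - a2*y)*x2 = 16*3.2 + (-5.0)*4.0 + 1.4*0.0 = 51.2 - 20.0 + 0.0 = 31.2


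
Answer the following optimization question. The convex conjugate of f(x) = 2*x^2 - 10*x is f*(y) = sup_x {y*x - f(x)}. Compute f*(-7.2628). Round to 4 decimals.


f*(y) = sup_x {y*x - a*x^2 - b*x} = sup_x {(y-b)*x - a*x^2}
FOC: (y - b) - 2a*x = 0 => x* = (y - b)/(2a)
x* = (-7.2628 + 10)/(2*2) = 0.6843
f*(-7.2628) = (y-b)^2/(4a) = (-7.2628 + 10)^2/(4*2)
= 7.4923/8 = 0.9365


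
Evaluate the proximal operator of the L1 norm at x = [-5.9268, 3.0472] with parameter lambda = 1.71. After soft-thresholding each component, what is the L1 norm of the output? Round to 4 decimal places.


Soft-thresholding with lambda = 1.71:
prox(-5.9268) = sign(-5.9268)*max(|-5.9268| - 1.71, 0) = -4.2168
prox(3.0472) = sign(3.0472)*max(|3.0472| - 1.71, 0) = 1.3372
prox(x) = [-4.2168, 1.3372]
||prox(x)||_1 = 4.2168 + 1.3372 = 5.554


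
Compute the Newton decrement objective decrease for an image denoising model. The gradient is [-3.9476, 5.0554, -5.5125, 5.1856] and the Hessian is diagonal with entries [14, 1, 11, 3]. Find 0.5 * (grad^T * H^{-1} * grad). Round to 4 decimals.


Step 1: H is diagonal, so H^(-1) * g = [-0.282, 5.0554, -0.5011, 1.7285].
Step 2: g^T H^(-1) g = sum_i g_i^2 / H_ii
  = (-3.9476)^2/14 + (5.0554)^2/1 + (-5.5125)^2/11 + (5.1856)^2/3
  = 1.1131 + 25.5571 + 2.7625 + 8.9635 = 38.3962
Step 3: Objective decrease = 0.5 * g^T H^(-1) g = 19.1981


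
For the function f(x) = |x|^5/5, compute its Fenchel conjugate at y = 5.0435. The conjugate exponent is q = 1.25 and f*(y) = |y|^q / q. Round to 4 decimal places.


The conjugate exponent q satisfies 1/p + 1/q = 1.
p = 5, so q = 5/(5 - 1) = 1.25
|y|^q = 5.0435^1.25 = 7.5581
f*(5.0435) = 7.5581 / 1.25 = 6.0465


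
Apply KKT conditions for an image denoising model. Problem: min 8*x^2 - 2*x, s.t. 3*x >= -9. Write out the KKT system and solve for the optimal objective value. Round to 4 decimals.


Step 1: Try lambda = 0 (constraint inactive).
Stationarity: 2*8*x - 2 = 0
x* = 2/(2*8) = 0.125
Check constraint: 3*0.125 = 0.375 >= -9 -- satisfied.
Step 2: Compute optimal value.
f(x*) = 8*0.125^2 - 2*0.125 = -0.125


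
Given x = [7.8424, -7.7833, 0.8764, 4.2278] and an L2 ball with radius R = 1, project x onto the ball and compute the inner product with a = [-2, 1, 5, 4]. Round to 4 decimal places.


Step 1: Compute ||x|| (intermediates to 6 decimals).
||x|| = sqrt(7.8424^2 + (-7.7833)^2 + 0.8764^2 + 4.2278^2) = 11.862772
Step 2: Project.
Since ||x|| > R, scale = R/||x|| = 1/11.862772 = 0.084297, proj(x) = scale * x
proj(x) = [0.661091, -0.656109, 0.073878, 0.356391]
Step 3: Dot product.
a^T * proj(x) = -2*0.661091 + 1*(-0.656109) + 5*0.073878 + 4*0.356391 = -0.1833


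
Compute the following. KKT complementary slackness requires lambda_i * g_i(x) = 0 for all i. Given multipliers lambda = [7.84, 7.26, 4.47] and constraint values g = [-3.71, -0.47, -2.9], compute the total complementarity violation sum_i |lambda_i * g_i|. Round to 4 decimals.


KKT complementary slackness check:
lambda_1 * g_1 = 7.84 * -3.71 = -29.0864
lambda_2 * g_2 = 7.26 * -0.47 = -3.4122
lambda_3 * g_3 = 4.47 * -2.9 = -12.963
Total violation = 29.0864 + 3.4122 + 12.963 = 45.4616


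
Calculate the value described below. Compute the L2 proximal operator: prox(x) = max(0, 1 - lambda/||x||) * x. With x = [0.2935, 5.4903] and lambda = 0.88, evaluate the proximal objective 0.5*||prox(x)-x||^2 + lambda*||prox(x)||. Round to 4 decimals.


Step 1: Compute ||x||.
||x|| = 5.4981
Step 2: Compute scaling factor.
scale = max(0, 1 - 0.88/5.4981) = 0.8399
Step 3: prox(x) = [0.2465, 4.6116]
||prox(x)|| = 4.6181
Step 4: Proximal objective.
0.5*||prox-x||^2 = 0.3872
lambda*||prox|| = 4.0639
Total = 4.4512


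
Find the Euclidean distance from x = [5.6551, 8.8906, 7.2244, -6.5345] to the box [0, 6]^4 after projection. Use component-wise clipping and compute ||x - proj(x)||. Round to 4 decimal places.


Project each component onto [0, 6].
clip(5.6551) = 5.6551, clip(8.8906) = 6.0, clip(7.2244) = 6.0, clip(-6.5345) = 0.0
Projection = [5.6551, 6.0, 6.0, 0.0]
Squared diffs: [0.0, 8.3556, 1.4992, 42.6997]
Distance = sqrt(52.5545) = 7.2494


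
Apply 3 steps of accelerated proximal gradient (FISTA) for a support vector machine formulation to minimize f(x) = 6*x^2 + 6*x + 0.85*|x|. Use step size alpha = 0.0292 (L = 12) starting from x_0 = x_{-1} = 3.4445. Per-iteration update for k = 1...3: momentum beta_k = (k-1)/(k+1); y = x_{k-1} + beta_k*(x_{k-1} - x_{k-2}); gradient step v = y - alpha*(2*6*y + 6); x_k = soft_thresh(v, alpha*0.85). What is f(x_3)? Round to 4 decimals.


FISTA on f(x) = 6*x^2 + 6*x + 0.85*|x|
L = 12, alpha = 0.0292
Iteration 1: beta = 0.0, y = 3.4445 + 0.0*(3.4445 - 3.4445) = 3.4445
  grad(y) = 47.334, v = y - alpha*grad = 2.0623
  prox(v) = soft_thresh(2.0623, 0.0248) = 2.0375
Iteration 2: beta = 0.3333, y = 2.0375 + 0.3333*(2.0375 - 3.4445) = 1.5685
  grad(y) = 24.8224, v = y - alpha*grad = 0.8437
  prox(v) = soft_thresh(0.8437, 0.0248) = 0.8189
Iteration 3: beta = 0.5, y = 0.8189 + 0.5*(0.8189 - 2.0375) = 0.2096
  grad(y) = 8.5151, v = y - alpha*grad = -0.0391
  prox(v) = soft_thresh(-0.0391, 0.0248) = -0.0142
f(x_3) = 6*(-0.0142)^2 + 6*(-0.0142) + 0.85*|-0.0142| = -0.0721


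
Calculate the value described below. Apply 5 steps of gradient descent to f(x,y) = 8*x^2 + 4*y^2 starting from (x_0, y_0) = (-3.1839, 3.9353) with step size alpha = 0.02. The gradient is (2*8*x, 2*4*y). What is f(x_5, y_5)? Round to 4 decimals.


Gradient descent on f(x,y) = 8*x^2 + 4*y^2.
Starting point: (-3.1839, 3.9353), alpha = 0.02
Step 1: grad_x = 2*8*-3.1839 = -50.9424, grad_y = 2*4*3.9353 = 31.4824
  x_1 = -3.1839 - 0.02*-50.9424 = -2.1651
  y_1 = 3.9353 - 0.02*31.4824 = 3.3057
Step 2: grad_x = 2*8*-2.1651 = -34.6408, grad_y = 2*4*3.3057 = 26.4452
  x_2 = -2.1651 - 0.02*-34.6408 = -1.4722
  y_2 = 3.3057 - 0.02*26.4452 = 2.7767
Step 3: grad_x = 2*8*-1.4722 = -23.5558, grad_y = 2*4*2.7767 = 22.214
  x_3 = -1.4722 - 0.02*-23.5558 = -1.0011
  y_3 = 2.7767 - 0.02*22.214 = 2.3325
Step 4: grad_x = 2*8*-1.0011 = -16.0179, grad_y = 2*4*2.3325 = 18.6597
  x_4 = -1.0011 - 0.02*-16.0179 = -0.6808
  y_4 = 2.3325 - 0.02*18.6597 = 1.9593
Step 5: grad_x = 2*8*-0.6808 = -10.8922, grad_y = 2*4*1.9593 = 15.6742
  x_5 = -0.6808 - 0.02*-10.8922 = -0.4629
  y_5 = 1.9593 - 0.02*15.6742 = 1.6458
f(-0.4629, 1.6458) = 8*(-0.4629)^2 + 4*1.6458^2 = 12.5488


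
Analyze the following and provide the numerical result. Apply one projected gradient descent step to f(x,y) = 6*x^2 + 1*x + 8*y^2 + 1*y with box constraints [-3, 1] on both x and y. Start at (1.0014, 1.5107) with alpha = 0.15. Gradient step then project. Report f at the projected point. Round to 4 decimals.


Step 1: Compute gradient at (1.0014, 1.5107).
grad_x = 2*6*1.0014 + 1 = 13.0168
grad_y = 2*8*1.5107 + 1 = 25.1712
Step 2: Gradient step.
x_raw = 1.0014 - 0.15*13.0168 = -0.9511
y_raw = 1.5107 - 0.15*25.1712 = -2.265
Step 3: Project onto [-3, 1].
x_proj = clip(-0.9511) = -0.9511
y_proj = clip(-2.265) = -2.265
Step 4: Evaluate f.
f(-0.9511, -2.265) = 43.2528


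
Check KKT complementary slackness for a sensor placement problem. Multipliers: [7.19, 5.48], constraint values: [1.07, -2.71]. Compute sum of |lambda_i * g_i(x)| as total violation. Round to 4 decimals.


KKT complementary slackness check:
lambda_1 * g_1 = 7.19 * 1.07 = 7.6933
lambda_2 * g_2 = 5.48 * -2.71 = -14.8508
Total violation = 7.6933 + 14.8508 = 22.5441


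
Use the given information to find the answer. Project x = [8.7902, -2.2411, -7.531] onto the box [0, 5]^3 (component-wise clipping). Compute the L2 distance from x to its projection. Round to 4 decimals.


Project each component onto [0, 5].
clip(8.7902) = 5.0, clip(-2.2411) = 0.0, clip(-7.531) = 0.0
Projection = [5.0, 0.0, 0.0]
Squared diffs: [14.3656, 5.0225, 56.716]
Distance = sqrt(76.1041) = 8.7238


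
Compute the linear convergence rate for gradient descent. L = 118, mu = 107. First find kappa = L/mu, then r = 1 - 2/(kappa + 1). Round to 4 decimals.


Step 1: Compute the condition number.
kappa = L/mu = 118/107 = 1.1028
Step 2: Compute the convergence rate.
r = 1 - 2/(kappa + 1) = 1 - 2*mu/(L + mu) = (L - mu)/(L + mu) = 11/225 = 0.0489


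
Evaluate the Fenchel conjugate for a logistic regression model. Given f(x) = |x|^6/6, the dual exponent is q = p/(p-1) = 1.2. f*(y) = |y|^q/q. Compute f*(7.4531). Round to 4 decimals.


The conjugate exponent q satisfies 1/p + 1/q = 1.
p = 6, so q = 6/(6 - 1) = 1.2
|y|^q = 7.4531^1.2 = 11.1379
f*(7.4531) = 11.1379 / 1.2 = 9.2816


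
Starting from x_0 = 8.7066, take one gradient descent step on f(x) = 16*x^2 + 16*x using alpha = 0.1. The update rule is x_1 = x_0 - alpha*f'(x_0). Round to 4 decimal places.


We compute the gradient at x_0 and apply the update.
f'(x) = 32*x + 16
f'(8.7066) = 32*8.7066 + 16 = 294.6112
x_1 = 8.7066 - 0.1*294.6112 = -20.7545


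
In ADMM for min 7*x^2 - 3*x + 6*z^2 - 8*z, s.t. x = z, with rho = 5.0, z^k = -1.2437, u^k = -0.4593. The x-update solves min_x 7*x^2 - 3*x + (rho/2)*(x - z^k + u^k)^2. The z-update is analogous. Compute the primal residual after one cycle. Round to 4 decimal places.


ADMM iteration with rho = 5.0, z^k = -1.2437, u^k = -0.4593
Step 1: x-update.
Minimize 7*x^2 - 3*x + (5.0/2)*(x + 1.2437 - 0.4593)^2
FOC: (2*7 + 5.0)*x = 3 + 5.0*(-1.2437 + 0.4593)
x^{k+1} = -0.0485
Step 2: z-update.
Minimize 6*z^2 - 8*z + (5.0/2)*(-0.0485 - z - 0.4593)^2
FOC: (2*6 + 5.0)*z = 8 + 5.0*(-0.0485 - 0.4593)
z^{k+1} = 0.3212
Step 3: u-update.
u^{k+1} = -0.4593 - 0.0485 - 0.3212 = -0.8291
Step 4: Primal residual = |-0.0485 - 0.3212| = 0.3698


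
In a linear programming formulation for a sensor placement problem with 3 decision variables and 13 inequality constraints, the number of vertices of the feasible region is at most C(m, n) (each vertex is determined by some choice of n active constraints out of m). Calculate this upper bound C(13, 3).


Each vertex corresponds to some choice of n active constraints out of m, so the number of vertices is at most C(m, n) = m! / (n!(m-n)!).
m = 13, n = 3
Numerator: 13 * 12 * 11
Denominator: 3! = 6
C(13, 3) = 286


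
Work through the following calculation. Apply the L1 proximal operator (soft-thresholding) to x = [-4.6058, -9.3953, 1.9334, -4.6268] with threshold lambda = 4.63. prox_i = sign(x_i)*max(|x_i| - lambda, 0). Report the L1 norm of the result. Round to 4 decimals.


Soft-thresholding with lambda = 4.63:
prox(-4.6058) = sign(-4.6058)*max(|-4.6058| - 4.63, 0) = 0.0
prox(-9.3953) = sign(-9.3953)*max(|-9.3953| - 4.63, 0) = -4.7653
prox(1.9334) = sign(1.9334)*max(|1.9334| - 4.63, 0) = 0.0
prox(-4.6268) = sign(-4.6268)*max(|-4.6268| - 4.63, 0) = 0.0
prox(x) = [0.0, -4.7653, 0.0, 0.0]
||prox(x)||_1 = 0.0 + 4.7653 + 0.0 + 0.0 = 4.7653


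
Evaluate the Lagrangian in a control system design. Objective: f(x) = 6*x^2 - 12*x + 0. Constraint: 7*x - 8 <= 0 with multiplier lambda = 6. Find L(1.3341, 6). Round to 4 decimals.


Step 1: Evaluate f(x).
f(1.3341) = 6*1.3341^2 - 12*1.3341 + 0 = -5.3303
Step 2: Evaluate g(x).
g(1.3341) = 7*1.3341 - 8 = 1.3387
Step 3: Compute Lagrangian.
L = -5.3303 + 6*1.3387 = 2.7019


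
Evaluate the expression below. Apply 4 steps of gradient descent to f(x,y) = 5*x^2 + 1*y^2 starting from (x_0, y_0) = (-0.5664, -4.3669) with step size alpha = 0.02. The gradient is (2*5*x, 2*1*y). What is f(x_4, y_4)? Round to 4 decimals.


Gradient descent on f(x,y) = 5*x^2 + 1*y^2.
Starting point: (-0.5664, -4.3669), alpha = 0.02
Step 1: grad_x = 2*5*-0.5664 = -5.664, grad_y = 2*1*-4.3669 = -8.7338
  x_1 = -0.5664 - 0.02*-5.664 = -0.4531
  y_1 = -4.3669 - 0.02*-8.7338 = -4.1922
Step 2: grad_x = 2*5*-0.4531 = -4.5312, grad_y = 2*1*-4.1922 = -8.3844
  x_2 = -0.4531 - 0.02*-4.5312 = -0.3625
  y_2 = -4.1922 - 0.02*-8.3844 = -4.0245
Step 3: grad_x = 2*5*-0.3625 = -3.625, grad_y = 2*1*-4.0245 = -8.0491
  x_3 = -0.3625 - 0.02*-3.625 = -0.29
  y_3 = -4.0245 - 0.02*-8.0491 = -3.8636
Step 4: grad_x = 2*5*-0.29 = -2.9, grad_y = 2*1*-3.8636 = -7.7271
  x_4 = -0.29 - 0.02*-2.9 = -0.232
  y_4 = -3.8636 - 0.02*-7.7271 = -3.709
f(-0.232, -3.709) = 5*(-0.232)^2 + 1*(-3.709)^2 = 14.0259


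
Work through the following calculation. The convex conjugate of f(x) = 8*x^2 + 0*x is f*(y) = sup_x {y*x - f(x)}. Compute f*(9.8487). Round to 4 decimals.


f*(y) = sup_x {y*x - a*x^2 - b*x} = sup_x {(y-b)*x - a*x^2}
FOC: (y - b) - 2a*x = 0 => x* = (y - b)/(2a)
x* = (9.8487 - 0)/(2*8) = 0.6155
f*(9.8487) = (y-b)^2/(4a) = (9.8487 - 0)^2/(4*8)
= 96.9969/32 = 3.0312


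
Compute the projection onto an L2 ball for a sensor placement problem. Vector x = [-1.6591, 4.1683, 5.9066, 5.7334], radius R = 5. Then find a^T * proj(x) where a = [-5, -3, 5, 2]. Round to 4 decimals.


Step 1: Compute ||x|| (intermediates to 6 decimals).
||x|| = sqrt((-1.6591)^2 + 4.1683^2 + 5.9066^2 + 5.7334^2) = 9.374814
Step 2: Project.
Since ||x|| > R, scale = R/||x|| = 5/9.374814 = 0.533344, proj(x) = scale * x
proj(x) = [-0.884871, 2.223138, 3.15025, 3.057874]
Step 3: Dot product.
a^T * proj(x) = -5*(-0.884871) - 3*2.223138 + 5*3.15025 + 2*3.057874 = 19.6219


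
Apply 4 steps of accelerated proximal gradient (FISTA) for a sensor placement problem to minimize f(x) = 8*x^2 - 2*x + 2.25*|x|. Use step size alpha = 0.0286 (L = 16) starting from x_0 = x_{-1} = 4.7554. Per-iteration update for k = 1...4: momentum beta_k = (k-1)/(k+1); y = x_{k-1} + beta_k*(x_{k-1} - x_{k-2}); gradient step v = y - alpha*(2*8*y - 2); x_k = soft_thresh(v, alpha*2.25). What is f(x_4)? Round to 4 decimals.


FISTA on f(x) = 8*x^2 - 2*x + 2.25*|x|
L = 16, alpha = 0.0286
Iteration 1: beta = 0.0, y = 4.7554 + 0.0*(4.7554 - 4.7554) = 4.7554
  grad(y) = 74.0864, v = y - alpha*grad = 2.6365
  prox(v) = soft_thresh(2.6365, 0.0644) = 2.5722
Iteration 2: beta = 0.3333, y = 2.5722 + 0.3333*(2.5722 - 4.7554) = 1.8444
  grad(y) = 27.511, v = y - alpha*grad = 1.0576
  prox(v) = soft_thresh(1.0576, 0.0644) = 0.9933
Iteration 3: beta = 0.5, y = 0.9933 + 0.5*(0.9933 - 2.5722) = 0.2038
  grad(y) = 1.2611, v = y - alpha*grad = 0.1678
  prox(v) = soft_thresh(0.1678, 0.0644) = 0.1034
Iteration 4: beta = 0.6, y = 0.1034 + 0.6*(0.1034 - 0.9933) = -0.4305
  grad(y) = -8.8883, v = y - alpha*grad = -0.1763
  prox(v) = soft_thresh(-0.1763, 0.0644) = -0.112
f(x_4) = 8*(-0.112)^2 - 2*(-0.112) + 2.25*|-0.112| = 0.5761


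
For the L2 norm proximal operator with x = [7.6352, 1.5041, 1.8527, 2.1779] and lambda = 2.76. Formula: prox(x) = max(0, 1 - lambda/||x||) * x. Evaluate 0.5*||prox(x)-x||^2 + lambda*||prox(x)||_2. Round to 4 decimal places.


Step 1: Compute ||x||.
||x|| = 8.2906
Step 2: Compute scaling factor.
scale = max(0, 1 - 2.76/8.2906) = 0.6671
Step 3: prox(x) = [5.0934, 1.0034, 1.2359, 1.4529]
||prox(x)|| = 5.5306
Step 4: Proximal objective.
0.5*||prox-x||^2 = 3.8088
lambda*||prox|| = 15.2645
Total = 19.0733


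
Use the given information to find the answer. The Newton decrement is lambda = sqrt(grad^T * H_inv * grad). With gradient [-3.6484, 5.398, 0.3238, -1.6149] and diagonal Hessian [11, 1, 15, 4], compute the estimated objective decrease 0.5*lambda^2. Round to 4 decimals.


Step 1: H is diagonal, so H^(-1) * g = [-0.3317, 5.398, 0.0216, -0.4037].
Step 2: g^T H^(-1) g = sum_i g_i^2 / H_ii
  = (-3.6484)^2/11 + (5.398)^2/1 + (0.3238)^2/15 + (-1.6149)^2/4
  = 1.2101 + 29.1384 + 0.007 + 0.652 = 31.0074
Step 3: Objective decrease = 0.5 * g^T H^(-1) g = 15.5037
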